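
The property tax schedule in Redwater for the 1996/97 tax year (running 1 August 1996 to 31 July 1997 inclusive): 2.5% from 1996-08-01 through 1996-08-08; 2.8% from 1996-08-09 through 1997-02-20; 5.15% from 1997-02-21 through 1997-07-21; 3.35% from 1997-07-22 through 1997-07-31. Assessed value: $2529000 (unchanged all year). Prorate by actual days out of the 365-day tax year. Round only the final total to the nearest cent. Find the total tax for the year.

1996-08-01 to 1996-08-08: 8 days at 2.5% → $2529000 × 2.5% × 8/365 = $1385.7534
1996-08-09 to 1997-02-20: 196 days at 2.8% → $2529000 × 2.8% × 196/365 = $38025.0740
1997-02-21 to 1997-07-21: 151 days at 5.15% → $2529000 × 5.15% × 151/365 = $53881.5575
1997-07-22 to 1997-07-31: 10 days at 3.35% → $2529000 × 3.35% × 10/365 = $2321.1370
Total = $95613.5219

$95613.52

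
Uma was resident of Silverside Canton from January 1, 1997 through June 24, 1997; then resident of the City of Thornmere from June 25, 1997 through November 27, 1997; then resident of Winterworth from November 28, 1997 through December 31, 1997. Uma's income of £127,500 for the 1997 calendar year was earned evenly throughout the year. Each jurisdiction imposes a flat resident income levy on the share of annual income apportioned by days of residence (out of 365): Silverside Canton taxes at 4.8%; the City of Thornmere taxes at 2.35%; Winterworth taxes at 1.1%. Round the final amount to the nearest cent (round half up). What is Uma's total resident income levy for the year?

Silverside Canton, January 1 – June 24, 1997: 175 days → £127,500 × 4.8% × 175/365 = £2,934.2466
The City of Thornmere, June 25 – November 27, 1997: 156 days → £127,500 × 2.35% × 156/365 = £1,280.5890
Winterworth, November 28 – December 31, 1997: 34 days → £127,500 × 1.1% × 34/365 = £130.6438
Total = £4,345.4795

£4,345.48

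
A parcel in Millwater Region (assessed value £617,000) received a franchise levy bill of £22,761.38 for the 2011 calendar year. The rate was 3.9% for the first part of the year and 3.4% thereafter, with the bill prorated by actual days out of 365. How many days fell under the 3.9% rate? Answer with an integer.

211 days

Let d = days at the first rate; then 365 − d days at the second rate.
£617,000 × [3.9%·d + 3.4%·(365−d)] / 365 = £22,761.38
Solving gives d = 211, so the new rate took effect on 31 July 2011.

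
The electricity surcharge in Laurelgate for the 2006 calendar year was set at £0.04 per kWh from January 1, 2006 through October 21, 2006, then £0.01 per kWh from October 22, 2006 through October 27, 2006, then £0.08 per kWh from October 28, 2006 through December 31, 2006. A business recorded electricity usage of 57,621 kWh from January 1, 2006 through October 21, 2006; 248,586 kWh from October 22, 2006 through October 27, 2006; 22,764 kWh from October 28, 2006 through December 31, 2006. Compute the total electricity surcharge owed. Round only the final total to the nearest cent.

£6,611.82

January 1 – October 21, 2006: 57,621 kWh at £0.04/kWh → £2,304.84
October 22 – October 27, 2006: 248,586 kWh at £0.01/kWh → £2,485.86
October 28 – December 31, 2006: 22,764 kWh at £0.08/kWh → £1,821.12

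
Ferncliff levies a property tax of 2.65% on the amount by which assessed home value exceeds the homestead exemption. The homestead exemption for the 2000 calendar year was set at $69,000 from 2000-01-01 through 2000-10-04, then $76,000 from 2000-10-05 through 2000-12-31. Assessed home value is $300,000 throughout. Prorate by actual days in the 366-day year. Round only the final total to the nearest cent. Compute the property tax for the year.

$6,076.90

2000-01-01 to 2000-10-04: 278 days, exemption $69,000 → ($300,000 − $69,000) × 2.65% × 278/366 = $4,649.6639
2000-10-05 to 2000-12-31: 88 days, exemption $76,000 → ($300,000 − $76,000) × 2.65% × 88/366 = $1,427.2350
Total = $6,076.8989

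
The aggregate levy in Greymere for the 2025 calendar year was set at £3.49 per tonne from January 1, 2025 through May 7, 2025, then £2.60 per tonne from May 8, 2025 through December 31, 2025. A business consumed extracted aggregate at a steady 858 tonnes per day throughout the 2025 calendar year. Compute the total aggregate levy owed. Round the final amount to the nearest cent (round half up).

January 1 – May 7, 2025: 127 days × 858 tonnes/day = 108,966 tonnes at £3.49/tonne → £380,291.34
May 8 – December 31, 2025: 238 days × 858 tonnes/day = 204,204 tonnes at £2.60/tonne → £530,930.40

£911,221.74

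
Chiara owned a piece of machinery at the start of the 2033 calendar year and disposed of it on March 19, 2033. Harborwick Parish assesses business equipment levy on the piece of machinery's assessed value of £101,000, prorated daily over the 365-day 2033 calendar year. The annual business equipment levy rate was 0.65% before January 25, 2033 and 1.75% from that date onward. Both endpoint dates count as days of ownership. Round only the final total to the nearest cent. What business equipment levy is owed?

January 1 – January 24, 2033: 24 days at 0.65% → £101,000 × 0.65% × 24/365 = £43.1671
January 25 – March 19, 2033: 54 days at 1.75% → £101,000 × 1.75% × 54/365 = £261.4932
Total = £304.6603

£304.66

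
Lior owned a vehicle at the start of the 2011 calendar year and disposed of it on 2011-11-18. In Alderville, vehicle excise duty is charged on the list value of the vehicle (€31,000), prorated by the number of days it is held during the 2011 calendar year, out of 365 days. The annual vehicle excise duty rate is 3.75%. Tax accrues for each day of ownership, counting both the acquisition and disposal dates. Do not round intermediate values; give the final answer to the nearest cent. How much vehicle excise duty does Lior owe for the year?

Days held (2011-01-01 to 2011-11-18): 322 out of 365
Tax = €31,000 × 3.75% × 322/365 = €1,025.5479

€1,025.55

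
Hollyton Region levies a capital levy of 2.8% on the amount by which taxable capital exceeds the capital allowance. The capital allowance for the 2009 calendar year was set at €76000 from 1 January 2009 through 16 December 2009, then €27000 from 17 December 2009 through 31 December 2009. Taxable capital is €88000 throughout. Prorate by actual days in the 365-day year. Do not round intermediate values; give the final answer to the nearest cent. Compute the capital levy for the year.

1 January – 16 December 2009: 350 days, exemption €76000 → (€88000 − €76000) × 2.8% × 350/365 = €322.1918
17 December – 31 December 2009: 15 days, exemption €27000 → (€88000 − €27000) × 2.8% × 15/365 = €70.1918
Total = €392.3836

€392.38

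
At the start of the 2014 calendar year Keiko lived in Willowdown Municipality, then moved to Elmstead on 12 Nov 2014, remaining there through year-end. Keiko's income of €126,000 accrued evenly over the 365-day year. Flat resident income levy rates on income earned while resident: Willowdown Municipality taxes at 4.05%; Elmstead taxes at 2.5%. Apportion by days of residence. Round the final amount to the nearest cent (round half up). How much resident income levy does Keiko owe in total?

€4,835.47

Willowdown Municipality, 1 Jan – 11 Nov 2014: 315 days → €126,000 × 4.05% × 315/365 = €4,403.9589
Elmstead, 12 Nov – 31 Dec 2014: 50 days → €126,000 × 2.5% × 50/365 = €431.5068
Total = €4,835.4658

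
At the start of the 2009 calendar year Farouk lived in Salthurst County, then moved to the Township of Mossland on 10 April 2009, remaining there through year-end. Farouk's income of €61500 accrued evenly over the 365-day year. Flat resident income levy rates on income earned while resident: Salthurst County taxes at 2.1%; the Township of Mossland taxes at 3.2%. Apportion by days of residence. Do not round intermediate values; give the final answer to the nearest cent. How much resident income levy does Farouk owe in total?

Salthurst County, 1 January – 9 April 2009: 99 days → €61500 × 2.1% × 99/365 = €350.2973
The Township of Mossland, 10 April – 31 December 2009: 266 days → €61500 × 3.2% × 266/365 = €1434.2137
Total = €1784.5110

€1784.51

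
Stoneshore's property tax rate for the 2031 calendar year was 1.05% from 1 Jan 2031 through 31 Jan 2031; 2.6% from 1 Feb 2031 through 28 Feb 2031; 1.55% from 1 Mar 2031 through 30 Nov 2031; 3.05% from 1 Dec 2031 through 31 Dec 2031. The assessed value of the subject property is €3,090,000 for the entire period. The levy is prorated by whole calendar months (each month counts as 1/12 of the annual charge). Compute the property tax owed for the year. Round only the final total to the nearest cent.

1 Jan – 31 Jan 2031: 1 month at 1.05% → €3,090,000 × 1.05% × 1/12 = €2,703.7500
1 Feb – 28 Feb 2031: 1 month at 2.6% → €3,090,000 × 2.6% × 1/12 = €6,695.0000
1 Mar – 30 Nov 2031: 9 months at 1.55% → €3,090,000 × 1.55% × 9/12 = €35,921.2500
1 Dec – 31 Dec 2031: 1 month at 3.05% → €3,090,000 × 3.05% × 1/12 = €7,853.7500
Total = €53,173.7500

€53,173.75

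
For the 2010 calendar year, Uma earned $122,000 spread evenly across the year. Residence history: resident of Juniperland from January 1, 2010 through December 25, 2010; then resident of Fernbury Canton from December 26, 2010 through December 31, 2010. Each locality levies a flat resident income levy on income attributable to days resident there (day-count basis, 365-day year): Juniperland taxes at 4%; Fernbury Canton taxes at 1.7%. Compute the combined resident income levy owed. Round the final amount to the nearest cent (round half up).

$4,833.87

Juniperland, January 1 – December 25, 2010: 359 days → $122,000 × 4% × 359/365 = $4,799.7808
Fernbury Canton, December 26 – December 31, 2010: 6 days → $122,000 × 1.7% × 6/365 = $34.0932
Total = $4,833.8740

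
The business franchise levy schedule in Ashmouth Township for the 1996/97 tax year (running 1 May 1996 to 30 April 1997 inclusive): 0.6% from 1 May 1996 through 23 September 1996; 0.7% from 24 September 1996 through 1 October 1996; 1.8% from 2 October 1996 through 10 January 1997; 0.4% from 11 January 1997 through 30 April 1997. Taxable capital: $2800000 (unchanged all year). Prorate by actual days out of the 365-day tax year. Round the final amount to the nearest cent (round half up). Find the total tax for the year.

1 May – 23 September 1996: 146 days at 0.6% → $2800000 × 0.6% × 146/365 = $6720.0000
24 September – 1 October 1996: 8 days at 0.7% → $2800000 × 0.7% × 8/365 = $429.5890
2 October 1996 – 10 January 1997: 101 days at 1.8% → $2800000 × 1.8% × 101/365 = $13946.3014
11 January – 30 April 1997: 110 days at 0.4% → $2800000 × 0.4% × 110/365 = $3375.3425
Total = $24471.2329

$24471.23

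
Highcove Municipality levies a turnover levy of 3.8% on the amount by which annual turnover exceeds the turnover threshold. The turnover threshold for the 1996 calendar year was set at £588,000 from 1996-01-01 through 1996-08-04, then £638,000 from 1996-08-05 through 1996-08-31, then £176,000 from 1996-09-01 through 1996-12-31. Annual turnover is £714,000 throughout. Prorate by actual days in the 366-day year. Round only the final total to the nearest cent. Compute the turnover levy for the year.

£9,866.50

1996-01-01 to 1996-08-04: 217 days, exemption £588,000 → (£714,000 − £588,000) × 3.8% × 217/366 = £2,838.7869
1996-08-05 to 1996-08-31: 27 days, exemption £638,000 → (£714,000 − £638,000) × 3.8% × 27/366 = £213.0492
1996-09-01 to 1996-12-31: 122 days, exemption £176,000 → (£714,000 − £176,000) × 3.8% × 122/366 = £6,814.6667
Total = £9,866.5027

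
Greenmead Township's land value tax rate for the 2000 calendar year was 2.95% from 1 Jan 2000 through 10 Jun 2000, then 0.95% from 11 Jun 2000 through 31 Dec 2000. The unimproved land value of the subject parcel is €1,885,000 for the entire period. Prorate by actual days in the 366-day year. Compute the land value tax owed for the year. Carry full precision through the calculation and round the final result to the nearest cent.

€34,594.39

1 Jan – 10 Jun 2000: 162 days at 2.95% → €1,885,000 × 2.95% × 162/366 = €24,613.1557
11 Jun – 31 Dec 2000: 204 days at 0.95% → €1,885,000 × 0.95% × 204/366 = €9,981.2295
Total = €34,594.3852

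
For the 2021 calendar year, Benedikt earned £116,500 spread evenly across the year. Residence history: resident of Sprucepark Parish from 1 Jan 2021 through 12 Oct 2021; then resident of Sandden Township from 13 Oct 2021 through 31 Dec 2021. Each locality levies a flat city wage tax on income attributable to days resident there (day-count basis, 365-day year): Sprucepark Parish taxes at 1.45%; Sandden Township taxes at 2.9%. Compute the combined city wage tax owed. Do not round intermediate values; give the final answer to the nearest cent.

Sprucepark Parish, 1 Jan – 12 Oct 2021: 285 days → £116,500 × 1.45% × 285/365 = £1,319.0034
Sandden Township, 13 Oct – 31 Dec 2021: 80 days → £116,500 × 2.9% × 80/365 = £740.4932
Total = £2,059.4966

£2,059.50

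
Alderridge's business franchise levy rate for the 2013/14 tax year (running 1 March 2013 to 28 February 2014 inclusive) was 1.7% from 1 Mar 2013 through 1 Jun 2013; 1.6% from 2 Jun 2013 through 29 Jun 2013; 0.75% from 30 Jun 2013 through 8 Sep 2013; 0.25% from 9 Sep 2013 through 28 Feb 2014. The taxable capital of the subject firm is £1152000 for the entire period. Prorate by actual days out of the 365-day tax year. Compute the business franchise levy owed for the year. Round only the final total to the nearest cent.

1 Mar – 1 Jun 2013: 93 days at 1.7% → £1152000 × 1.7% × 93/365 = £4989.8959
2 Jun – 29 Jun 2013: 28 days at 1.6% → £1152000 × 1.6% × 28/365 = £1413.9616
30 Jun – 8 Sep 2013: 71 days at 0.75% → £1152000 × 0.75% × 71/365 = £1680.6575
9 Sep 2013 – 28 Feb 2014: 173 days at 0.25% → £1152000 × 0.25% × 173/365 = £1365.0411
Total = £9449.5562

£9449.56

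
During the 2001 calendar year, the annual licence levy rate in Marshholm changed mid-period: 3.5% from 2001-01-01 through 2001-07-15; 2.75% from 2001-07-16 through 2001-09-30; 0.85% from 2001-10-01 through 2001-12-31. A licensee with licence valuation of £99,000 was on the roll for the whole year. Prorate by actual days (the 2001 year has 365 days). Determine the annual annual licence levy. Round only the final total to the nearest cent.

2001-01-01 to 2001-07-15: 196 days at 3.5% → £99,000 × 3.5% × 196/365 = £1,860.6575
2001-07-16 to 2001-09-30: 77 days at 2.75% → £99,000 × 2.75% × 77/365 = £574.3356
2001-10-01 to 2001-12-31: 92 days at 0.85% → £99,000 × 0.85% × 92/365 = £212.1041
Total = £2,647.0973

£2,647.10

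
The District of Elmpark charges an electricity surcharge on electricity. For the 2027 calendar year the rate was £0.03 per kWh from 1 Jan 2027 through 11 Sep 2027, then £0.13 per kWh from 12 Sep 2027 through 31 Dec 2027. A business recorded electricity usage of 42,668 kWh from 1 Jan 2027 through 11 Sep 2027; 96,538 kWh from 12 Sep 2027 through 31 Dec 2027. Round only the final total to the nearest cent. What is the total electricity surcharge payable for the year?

1 Jan – 11 Sep 2027: 42,668 kWh at £0.03/kWh → £1,280.04
12 Sep – 31 Dec 2027: 96,538 kWh at £0.13/kWh → £12,549.94

£13,829.98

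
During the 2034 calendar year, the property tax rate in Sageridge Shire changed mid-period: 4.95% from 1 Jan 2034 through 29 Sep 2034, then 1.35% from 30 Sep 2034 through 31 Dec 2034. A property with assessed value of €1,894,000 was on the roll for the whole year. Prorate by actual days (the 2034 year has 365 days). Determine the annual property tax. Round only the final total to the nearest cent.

€76,380.09

1 Jan – 29 Sep 2034: 272 days at 4.95% → €1,894,000 × 4.95% × 272/365 = €69,865.2493
30 Sep – 31 Dec 2034: 93 days at 1.35% → €1,894,000 × 1.35% × 93/365 = €6,514.8411
Total = €76,380.0904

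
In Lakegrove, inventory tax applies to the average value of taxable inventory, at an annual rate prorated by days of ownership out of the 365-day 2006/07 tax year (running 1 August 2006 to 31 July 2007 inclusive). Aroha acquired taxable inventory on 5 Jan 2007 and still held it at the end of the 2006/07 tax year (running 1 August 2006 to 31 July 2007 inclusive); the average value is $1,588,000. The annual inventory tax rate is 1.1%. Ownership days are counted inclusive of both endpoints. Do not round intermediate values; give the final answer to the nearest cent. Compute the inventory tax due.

$9,954.37

Days held (5 Jan – 31 Jul 2007): 208 out of 365
Tax = $1,588,000 × 1.1% × 208/365 = $9,954.3671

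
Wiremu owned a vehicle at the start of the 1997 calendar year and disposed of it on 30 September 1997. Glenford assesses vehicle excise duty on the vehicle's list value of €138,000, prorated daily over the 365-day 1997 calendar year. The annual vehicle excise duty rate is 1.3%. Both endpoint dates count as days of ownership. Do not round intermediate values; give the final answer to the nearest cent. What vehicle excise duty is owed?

Days held (1 January – 30 September 1997): 273 out of 365
Tax = €138,000 × 1.3% × 273/365 = €1,341.8137

€1,341.81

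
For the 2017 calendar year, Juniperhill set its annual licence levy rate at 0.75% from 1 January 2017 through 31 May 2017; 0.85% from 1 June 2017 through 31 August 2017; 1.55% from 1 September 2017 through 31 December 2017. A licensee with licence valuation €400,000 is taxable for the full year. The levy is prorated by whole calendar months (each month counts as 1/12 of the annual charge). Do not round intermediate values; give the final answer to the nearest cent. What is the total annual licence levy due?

1 January – 31 May 2017: 5 months at 0.75% → €400,000 × 0.75% × 5/12 = €1,250.0000
1 June – 31 August 2017: 3 months at 0.85% → €400,000 × 0.85% × 3/12 = €850.0000
1 September – 31 December 2017: 4 months at 1.55% → €400,000 × 1.55% × 4/12 = €2,066.6667
Total = €4,166.6667

€4,166.67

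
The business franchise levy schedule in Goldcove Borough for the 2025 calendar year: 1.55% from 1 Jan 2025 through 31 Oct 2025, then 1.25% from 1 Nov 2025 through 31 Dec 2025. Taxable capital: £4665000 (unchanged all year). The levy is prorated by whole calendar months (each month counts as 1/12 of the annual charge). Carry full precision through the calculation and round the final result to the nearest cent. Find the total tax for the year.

1 Jan – 31 Oct 2025: 10 months at 1.55% → £4665000 × 1.55% × 10/12 = £60256.2500
1 Nov – 31 Dec 2025: 2 months at 1.25% → £4665000 × 1.25% × 2/12 = £9718.7500
Total = £69975.0000

£69975.00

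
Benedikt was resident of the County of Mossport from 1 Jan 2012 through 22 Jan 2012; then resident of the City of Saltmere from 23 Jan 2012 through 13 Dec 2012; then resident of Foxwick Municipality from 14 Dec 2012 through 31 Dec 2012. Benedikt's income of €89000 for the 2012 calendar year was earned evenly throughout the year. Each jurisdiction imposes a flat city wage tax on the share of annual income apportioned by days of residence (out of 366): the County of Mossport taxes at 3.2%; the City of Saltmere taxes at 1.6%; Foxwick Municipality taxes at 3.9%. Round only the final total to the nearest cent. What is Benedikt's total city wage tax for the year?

€1610.27

The County of Mossport, 1 Jan – 22 Jan 2012: 22 days → €89000 × 3.2% × 22/366 = €171.1913
The City of Saltmere, 23 Jan – 13 Dec 2012: 326 days → €89000 × 1.6% × 326/366 = €1268.3716
Foxwick Municipality, 14 Dec – 31 Dec 2012: 18 days → €89000 × 3.9% × 18/366 = €170.7049
Total = €1610.2678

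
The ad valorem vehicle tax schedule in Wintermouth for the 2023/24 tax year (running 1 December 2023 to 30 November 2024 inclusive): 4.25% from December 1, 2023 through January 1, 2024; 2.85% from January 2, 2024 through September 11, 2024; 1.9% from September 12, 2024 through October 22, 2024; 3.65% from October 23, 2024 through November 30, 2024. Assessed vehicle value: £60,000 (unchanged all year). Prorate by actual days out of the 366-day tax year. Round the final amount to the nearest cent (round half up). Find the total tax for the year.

December 1, 2023 – January 1, 2024: 32 days at 4.25% → £60,000 × 4.25% × 32/366 = £222.9508
January 2 – September 11, 2024: 254 days at 2.85% → £60,000 × 2.85% × 254/366 = £1,186.7213
September 12 – October 22, 2024: 41 days at 1.9% → £60,000 × 1.9% × 41/366 = £127.7049
October 23 – November 30, 2024: 39 days at 3.65% → £60,000 × 3.65% × 39/366 = £233.3607
Total = £1,770.7377

£1,770.74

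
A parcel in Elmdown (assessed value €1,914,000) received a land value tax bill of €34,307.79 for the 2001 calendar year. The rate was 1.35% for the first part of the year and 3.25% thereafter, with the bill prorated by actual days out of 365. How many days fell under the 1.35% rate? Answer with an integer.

280 days

Let d = days at the first rate; then 365 − d days at the second rate.
€1,914,000 × [1.35%·d + 3.25%·(365−d)] / 365 = €34,307.79
Solving gives d = 280, so the new rate took effect on October 8, 2001.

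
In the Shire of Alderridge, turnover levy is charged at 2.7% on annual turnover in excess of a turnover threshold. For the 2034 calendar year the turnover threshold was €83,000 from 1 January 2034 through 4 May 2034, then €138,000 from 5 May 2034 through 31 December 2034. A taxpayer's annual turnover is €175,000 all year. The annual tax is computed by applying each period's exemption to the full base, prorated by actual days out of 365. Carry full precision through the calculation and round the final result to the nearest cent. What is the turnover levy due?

€1,503.49

1 January – 4 May 2034: 124 days, exemption €83,000 → (€175,000 − €83,000) × 2.7% × 124/365 = €843.8795
5 May – 31 December 2034: 241 days, exemption €138,000 → (€175,000 − €138,000) × 2.7% × 241/365 = €659.6137
Total = €1,503.4932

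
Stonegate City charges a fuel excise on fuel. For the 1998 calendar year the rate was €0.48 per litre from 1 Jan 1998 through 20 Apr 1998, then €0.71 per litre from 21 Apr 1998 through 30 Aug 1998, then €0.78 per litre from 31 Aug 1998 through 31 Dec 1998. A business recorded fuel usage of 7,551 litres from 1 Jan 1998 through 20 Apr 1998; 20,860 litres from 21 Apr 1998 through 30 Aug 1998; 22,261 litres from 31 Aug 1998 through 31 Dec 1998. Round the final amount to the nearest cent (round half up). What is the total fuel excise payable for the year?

€35,798.66

1 Jan – 20 Apr 1998: 7,551 litres at €0.48/litre → €3,624.48
21 Apr – 30 Aug 1998: 20,860 litres at €0.71/litre → €14,810.60
31 Aug – 31 Dec 1998: 22,261 litres at €0.78/litre → €17,363.58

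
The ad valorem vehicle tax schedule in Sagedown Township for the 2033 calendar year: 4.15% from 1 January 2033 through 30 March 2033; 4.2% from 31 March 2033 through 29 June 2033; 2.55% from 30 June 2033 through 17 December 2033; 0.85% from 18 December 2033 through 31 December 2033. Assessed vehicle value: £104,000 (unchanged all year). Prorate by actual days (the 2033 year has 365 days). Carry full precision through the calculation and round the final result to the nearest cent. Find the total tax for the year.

£3,417.75

1 January – 30 March 2033: 89 days at 4.15% → £104,000 × 4.15% × 89/365 = £1,052.3945
31 March – 29 June 2033: 91 days at 4.2% → £104,000 × 4.2% × 91/365 = £1,089.0082
30 June – 17 December 2033: 171 days at 2.55% → £104,000 × 2.55% × 171/365 = £1,242.4438
18 December – 31 December 2033: 14 days at 0.85% → £104,000 × 0.85% × 14/365 = £33.9068
Total = £3,417.7534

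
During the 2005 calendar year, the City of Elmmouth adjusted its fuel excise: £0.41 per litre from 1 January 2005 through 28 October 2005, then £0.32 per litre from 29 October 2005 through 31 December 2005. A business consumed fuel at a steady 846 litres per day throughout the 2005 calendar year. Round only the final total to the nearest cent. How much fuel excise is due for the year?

1 January – 28 October 2005: 301 days × 846 litres/day = 254,646 litres at £0.41/litre → £104,404.86
29 October – 31 December 2005: 64 days × 846 litres/day = 54,144 litres at £0.32/litre → £17,326.08

£121,730.94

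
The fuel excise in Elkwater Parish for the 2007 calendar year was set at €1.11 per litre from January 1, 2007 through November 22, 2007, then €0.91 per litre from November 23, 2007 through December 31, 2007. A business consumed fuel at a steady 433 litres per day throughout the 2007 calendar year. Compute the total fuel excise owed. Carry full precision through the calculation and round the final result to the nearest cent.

January 1 – November 22, 2007: 326 days × 433 litres/day = 141,158 litres at €1.11/litre → €156685.38
November 23 – December 31, 2007: 39 days × 433 litres/day = 16,887 litres at €0.91/litre → €15367.17

€172052.55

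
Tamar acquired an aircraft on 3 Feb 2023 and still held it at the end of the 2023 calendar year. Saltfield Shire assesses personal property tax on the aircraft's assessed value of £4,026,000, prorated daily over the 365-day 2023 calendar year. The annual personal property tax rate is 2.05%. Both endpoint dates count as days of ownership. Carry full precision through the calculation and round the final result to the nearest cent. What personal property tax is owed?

£75,071.11

Days held (3 Feb – 31 Dec 2023): 332 out of 365
Tax = £4,026,000 × 2.05% × 332/365 = £75,071.1123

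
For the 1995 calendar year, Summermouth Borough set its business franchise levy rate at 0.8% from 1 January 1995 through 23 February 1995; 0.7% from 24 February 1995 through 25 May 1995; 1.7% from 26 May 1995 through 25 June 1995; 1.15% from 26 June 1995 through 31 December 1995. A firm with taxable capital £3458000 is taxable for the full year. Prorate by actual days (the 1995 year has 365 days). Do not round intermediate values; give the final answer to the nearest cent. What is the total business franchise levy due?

£35712.14

1 January – 23 February 1995: 54 days at 0.8% → £3458000 × 0.8% × 54/365 = £4092.7562
24 February – 25 May 1995: 91 days at 0.7% → £3458000 × 0.7% × 91/365 = £6034.9205
26 May – 25 June 1995: 31 days at 1.7% → £3458000 × 1.7% × 31/365 = £4992.7836
26 June – 31 December 1995: 189 days at 1.15% → £3458000 × 1.15% × 189/365 = £20591.6795
Total = £35712.1397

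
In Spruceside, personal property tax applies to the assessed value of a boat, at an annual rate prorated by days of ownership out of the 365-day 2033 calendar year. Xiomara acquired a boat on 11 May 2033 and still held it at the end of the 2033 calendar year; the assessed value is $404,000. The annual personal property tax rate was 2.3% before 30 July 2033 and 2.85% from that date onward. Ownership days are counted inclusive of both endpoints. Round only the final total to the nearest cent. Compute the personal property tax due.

$6,926.11

11 May – 29 July 2033: 80 days at 2.3% → $404,000 × 2.3% × 80/365 = $2,036.6027
30 July – 31 December 2033: 155 days at 2.85% → $404,000 × 2.85% × 155/365 = $4,889.5068
Total = $6,926.1096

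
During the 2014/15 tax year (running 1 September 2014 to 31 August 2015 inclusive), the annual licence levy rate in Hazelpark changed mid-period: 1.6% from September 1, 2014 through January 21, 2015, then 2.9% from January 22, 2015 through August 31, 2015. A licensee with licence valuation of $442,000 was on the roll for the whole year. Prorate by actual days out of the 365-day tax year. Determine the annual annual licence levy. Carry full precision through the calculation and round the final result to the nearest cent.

September 1, 2014 – January 21, 2015: 143 days at 1.6% → $442,000 × 1.6% × 143/365 = $2,770.6740
January 22 – August 31, 2015: 222 days at 2.9% → $442,000 × 2.9% × 222/365 = $7,796.1534
Total = $10,566.8274

$10,566.83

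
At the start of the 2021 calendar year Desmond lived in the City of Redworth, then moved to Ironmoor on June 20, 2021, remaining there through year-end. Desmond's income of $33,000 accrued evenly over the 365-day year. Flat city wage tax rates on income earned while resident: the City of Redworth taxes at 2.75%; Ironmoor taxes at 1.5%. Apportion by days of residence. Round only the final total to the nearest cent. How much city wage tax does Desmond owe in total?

$687.12

The City of Redworth, January 1 – June 19, 2021: 170 days → $33,000 × 2.75% × 170/365 = $422.6712
Ironmoor, June 20 – December 31, 2021: 195 days → $33,000 × 1.5% × 195/365 = $264.4521
Total = $687.1233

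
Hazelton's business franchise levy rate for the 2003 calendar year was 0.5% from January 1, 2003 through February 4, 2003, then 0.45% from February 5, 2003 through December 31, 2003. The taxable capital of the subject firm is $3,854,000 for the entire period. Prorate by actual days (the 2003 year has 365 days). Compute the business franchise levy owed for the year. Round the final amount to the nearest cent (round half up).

January 1 – February 4, 2003: 35 days at 0.5% → $3,854,000 × 0.5% × 35/365 = $1,847.8082
February 5 – December 31, 2003: 330 days at 0.45% → $3,854,000 × 0.45% × 330/365 = $15,679.9726
Total = $17,527.7808

$17,527.78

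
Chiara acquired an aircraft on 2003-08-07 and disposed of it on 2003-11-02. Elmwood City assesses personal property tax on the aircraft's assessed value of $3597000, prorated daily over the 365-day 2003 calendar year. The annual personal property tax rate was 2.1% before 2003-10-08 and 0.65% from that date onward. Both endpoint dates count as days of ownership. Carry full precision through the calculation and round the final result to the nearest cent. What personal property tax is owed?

$14496.40

2003-08-07 to 2003-10-07: 62 days at 2.1% → $3597000 × 2.1% × 62/365 = $12830.9425
2003-10-08 to 2003-11-02: 26 days at 0.65% → $3597000 × 0.65% × 26/365 = $1665.4603
Total = $14496.4027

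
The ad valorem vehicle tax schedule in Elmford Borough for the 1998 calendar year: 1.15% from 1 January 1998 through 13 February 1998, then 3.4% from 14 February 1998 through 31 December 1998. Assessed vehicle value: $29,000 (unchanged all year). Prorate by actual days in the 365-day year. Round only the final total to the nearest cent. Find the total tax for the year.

$907.34

1 January – 13 February 1998: 44 days at 1.15% → $29,000 × 1.15% × 44/365 = $40.2027
14 February – 31 December 1998: 321 days at 3.4% → $29,000 × 3.4% × 321/365 = $867.1397
Total = $907.3425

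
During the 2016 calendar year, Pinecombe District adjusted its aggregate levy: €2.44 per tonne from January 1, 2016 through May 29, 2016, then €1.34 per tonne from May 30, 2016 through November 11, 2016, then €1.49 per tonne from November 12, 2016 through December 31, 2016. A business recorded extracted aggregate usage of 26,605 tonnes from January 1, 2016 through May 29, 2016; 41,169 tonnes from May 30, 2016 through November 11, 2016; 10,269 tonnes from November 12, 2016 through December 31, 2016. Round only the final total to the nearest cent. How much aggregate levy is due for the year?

January 1 – May 29, 2016: 26,605 tonnes at €2.44/tonne → €64,916.20
May 30 – November 11, 2016: 41,169 tonnes at €1.34/tonne → €55,166.46
November 12 – December 31, 2016: 10,269 tonnes at €1.49/tonne → €15,300.81

€135,383.47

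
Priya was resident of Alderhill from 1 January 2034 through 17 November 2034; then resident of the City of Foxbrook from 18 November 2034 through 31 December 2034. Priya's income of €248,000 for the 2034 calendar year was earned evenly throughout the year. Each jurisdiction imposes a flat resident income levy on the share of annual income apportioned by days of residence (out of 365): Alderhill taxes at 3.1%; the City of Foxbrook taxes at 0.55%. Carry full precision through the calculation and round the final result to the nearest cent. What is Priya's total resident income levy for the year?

Alderhill, 1 January – 17 November 2034: 321 days → €248,000 × 3.1% × 321/365 = €6,761.2274
The City of Foxbrook, 18 November – 31 December 2034: 44 days → €248,000 × 0.55% × 44/365 = €164.4274
Total = €6,925.6548

€6,925.65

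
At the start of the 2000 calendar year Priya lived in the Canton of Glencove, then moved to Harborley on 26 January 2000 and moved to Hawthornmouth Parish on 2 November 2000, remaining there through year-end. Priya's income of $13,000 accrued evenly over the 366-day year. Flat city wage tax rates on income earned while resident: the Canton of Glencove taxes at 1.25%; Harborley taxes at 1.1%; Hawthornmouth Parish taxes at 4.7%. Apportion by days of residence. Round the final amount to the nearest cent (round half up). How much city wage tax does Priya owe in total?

$221.05

The Canton of Glencove, 1 January – 25 January 2000: 25 days → $13,000 × 1.25% × 25/366 = $11.0997
Harborley, 26 January – 1 November 2000: 281 days → $13,000 × 1.1% × 281/366 = $109.7896
Hawthornmouth Parish, 2 November – 31 December 2000: 60 days → $13,000 × 4.7% × 60/366 = $100.1639
Total = $221.0533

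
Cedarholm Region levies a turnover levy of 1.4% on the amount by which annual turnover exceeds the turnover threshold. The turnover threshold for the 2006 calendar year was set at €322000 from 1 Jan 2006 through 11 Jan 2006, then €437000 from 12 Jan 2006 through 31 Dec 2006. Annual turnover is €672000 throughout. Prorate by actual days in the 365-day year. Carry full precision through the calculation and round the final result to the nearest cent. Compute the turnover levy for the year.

€3338.52

1 Jan – 11 Jan 2006: 11 days, exemption €322000 → (€672000 − €322000) × 1.4% × 11/365 = €147.6712
12 Jan – 31 Dec 2006: 354 days, exemption €437000 → (€672000 − €437000) × 1.4% × 354/365 = €3190.8493
Total = €3338.5205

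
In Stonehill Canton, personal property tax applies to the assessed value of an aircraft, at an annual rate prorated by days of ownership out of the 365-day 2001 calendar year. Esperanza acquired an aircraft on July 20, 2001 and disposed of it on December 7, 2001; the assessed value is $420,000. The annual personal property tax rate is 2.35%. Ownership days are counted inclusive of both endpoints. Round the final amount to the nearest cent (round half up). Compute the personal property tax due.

$3,812.79

Days held (July 20 – December 7, 2001): 141 out of 365
Tax = $420,000 × 2.35% × 141/365 = $3,812.7945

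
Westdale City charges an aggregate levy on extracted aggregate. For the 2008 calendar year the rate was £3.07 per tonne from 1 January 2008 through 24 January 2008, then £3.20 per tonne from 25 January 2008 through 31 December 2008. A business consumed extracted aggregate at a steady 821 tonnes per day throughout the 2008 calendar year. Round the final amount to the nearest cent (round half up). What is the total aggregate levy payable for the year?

1 January – 24 January 2008: 24 days × 821 tonnes/day = 19,704 tonnes at £3.07/tonne → £60491.28
25 January – 31 December 2008: 342 days × 821 tonnes/day = 280,782 tonnes at £3.20/tonne → £898502.40

£958993.68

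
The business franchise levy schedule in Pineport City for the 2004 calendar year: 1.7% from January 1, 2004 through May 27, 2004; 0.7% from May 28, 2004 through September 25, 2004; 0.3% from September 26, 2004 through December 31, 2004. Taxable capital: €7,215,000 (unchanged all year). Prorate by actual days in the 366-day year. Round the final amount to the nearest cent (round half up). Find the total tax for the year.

January 1 – May 27, 2004: 148 days at 1.7% → €7,215,000 × 1.7% × 148/366 = €49,598.1967
May 28 – September 25, 2004: 121 days at 0.7% → €7,215,000 × 0.7% × 121/366 = €16,697.0082
September 26 – December 31, 2004: 97 days at 0.3% → €7,215,000 × 0.3% × 97/366 = €5,736.5164
Total = €72,031.7213

€72,031.72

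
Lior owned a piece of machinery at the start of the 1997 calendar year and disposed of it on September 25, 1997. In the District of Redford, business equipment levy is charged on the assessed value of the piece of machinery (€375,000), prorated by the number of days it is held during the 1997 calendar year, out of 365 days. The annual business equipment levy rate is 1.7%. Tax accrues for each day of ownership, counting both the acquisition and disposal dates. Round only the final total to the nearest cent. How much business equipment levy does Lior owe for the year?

Days held (January 1 – September 25, 1997): 268 out of 365
Tax = €375,000 × 1.7% × 268/365 = €4,680.8219

€4,680.82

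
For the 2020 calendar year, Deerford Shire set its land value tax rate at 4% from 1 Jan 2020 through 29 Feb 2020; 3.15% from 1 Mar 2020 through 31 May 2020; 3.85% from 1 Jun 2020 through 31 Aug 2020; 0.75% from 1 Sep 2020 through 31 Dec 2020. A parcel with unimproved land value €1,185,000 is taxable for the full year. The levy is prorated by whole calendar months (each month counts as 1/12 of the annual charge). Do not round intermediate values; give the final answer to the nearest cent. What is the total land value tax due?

€31,600.00

1 Jan – 29 Feb 2020: 2 months at 4% → €1,185,000 × 4% × 2/12 = €7,900.0000
1 Mar – 31 May 2020: 3 months at 3.15% → €1,185,000 × 3.15% × 3/12 = €9,331.8750
1 Jun – 31 Aug 2020: 3 months at 3.85% → €1,185,000 × 3.85% × 3/12 = €11,405.6250
1 Sep – 31 Dec 2020: 4 months at 0.75% → €1,185,000 × 0.75% × 4/12 = €2,962.5000
Total = €31,600.0000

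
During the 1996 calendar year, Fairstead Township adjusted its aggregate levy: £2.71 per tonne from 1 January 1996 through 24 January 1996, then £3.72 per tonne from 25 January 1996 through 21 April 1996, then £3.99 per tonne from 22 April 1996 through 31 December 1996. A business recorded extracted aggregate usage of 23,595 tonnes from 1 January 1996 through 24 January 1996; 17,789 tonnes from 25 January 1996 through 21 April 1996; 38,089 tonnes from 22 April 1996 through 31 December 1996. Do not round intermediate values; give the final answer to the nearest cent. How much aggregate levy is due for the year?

1 January – 24 January 1996: 23,595 tonnes at £2.71/tonne → £63,942.45
25 January – 21 April 1996: 17,789 tonnes at £3.72/tonne → £66,175.08
22 April – 31 December 1996: 38,089 tonnes at £3.99/tonne → £151,975.11

£282,092.64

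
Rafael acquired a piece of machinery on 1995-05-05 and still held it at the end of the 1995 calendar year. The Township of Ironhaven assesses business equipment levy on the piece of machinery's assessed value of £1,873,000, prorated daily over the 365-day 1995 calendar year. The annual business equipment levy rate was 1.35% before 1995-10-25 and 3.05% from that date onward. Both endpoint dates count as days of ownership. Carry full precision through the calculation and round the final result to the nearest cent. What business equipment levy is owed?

£22,627.38

1995-05-05 to 1995-10-24: 173 days at 1.35% → £1,873,000 × 1.35% × 173/365 = £11,984.6342
1995-10-25 to 1995-12-31: 68 days at 3.05% → £1,873,000 × 3.05% × 68/365 = £10,642.7452
Total = £22,627.3795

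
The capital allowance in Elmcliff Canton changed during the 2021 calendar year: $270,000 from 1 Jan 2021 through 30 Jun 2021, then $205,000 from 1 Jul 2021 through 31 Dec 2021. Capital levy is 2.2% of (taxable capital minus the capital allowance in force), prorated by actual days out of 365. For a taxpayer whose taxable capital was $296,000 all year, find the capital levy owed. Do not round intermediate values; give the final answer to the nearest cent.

1 Jan – 30 Jun 2021: 181 days, exemption $270,000 → ($296,000 − $270,000) × 2.2% × 181/365 = $283.6493
1 Jul – 31 Dec 2021: 184 days, exemption $205,000 → ($296,000 − $205,000) × 2.2% × 184/365 = $1,009.2274
Total = $1,292.8767

$1,292.88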